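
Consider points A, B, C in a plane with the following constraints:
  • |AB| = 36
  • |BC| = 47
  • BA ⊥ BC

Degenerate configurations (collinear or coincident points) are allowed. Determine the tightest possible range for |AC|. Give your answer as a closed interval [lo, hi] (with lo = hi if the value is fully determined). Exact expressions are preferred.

|AC| = √(3505)  (≈ 59.2030)

|AB| ∈ {36}
|BC| ∈ {47}
|AC| ∈ {√(3505)}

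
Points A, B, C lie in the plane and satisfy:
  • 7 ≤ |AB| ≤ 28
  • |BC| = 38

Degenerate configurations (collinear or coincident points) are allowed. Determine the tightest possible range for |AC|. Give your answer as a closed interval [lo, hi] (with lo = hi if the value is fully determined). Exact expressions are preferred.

|AC| ∈ [10, 66]  (≈ [10.0000, 66.0000])

|AB| ∈ [7, 28]
|BC| ∈ {38}
|AC| ∈ [10, 66]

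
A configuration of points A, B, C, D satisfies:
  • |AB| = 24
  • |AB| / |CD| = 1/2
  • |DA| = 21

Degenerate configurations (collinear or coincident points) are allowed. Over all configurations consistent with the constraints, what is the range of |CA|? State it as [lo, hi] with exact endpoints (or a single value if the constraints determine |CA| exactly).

|CA| ∈ [27, 69]  (≈ [27.0000, 69.0000])

|AB| ∈ {24}
|AD| ∈ {21}
|CD| ∈ {48}
|BD| ∈ [3, 45]
|AC| ∈ [27, 69]
|BC| ∈ [3, 93]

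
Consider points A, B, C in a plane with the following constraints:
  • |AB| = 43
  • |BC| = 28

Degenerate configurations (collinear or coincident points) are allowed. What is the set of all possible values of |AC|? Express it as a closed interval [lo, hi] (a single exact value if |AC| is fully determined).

|AB| ∈ {43}
|BC| ∈ {28}
|AC| ∈ [15, 71]

|AC| ∈ [15, 71]  (≈ [15.0000, 71.0000])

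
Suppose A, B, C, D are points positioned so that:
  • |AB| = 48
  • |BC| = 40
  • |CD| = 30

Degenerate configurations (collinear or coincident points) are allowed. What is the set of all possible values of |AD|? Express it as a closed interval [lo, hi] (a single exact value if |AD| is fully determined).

|AD| ∈ [0, 118]  (≈ [0.0000, 118.0000])

|AB| ∈ {48}
|BC| ∈ {40}
|CD| ∈ {30}
|AC| ∈ [8, 88]
|BD| ∈ [10, 70]
|AD| ∈ [0, 118]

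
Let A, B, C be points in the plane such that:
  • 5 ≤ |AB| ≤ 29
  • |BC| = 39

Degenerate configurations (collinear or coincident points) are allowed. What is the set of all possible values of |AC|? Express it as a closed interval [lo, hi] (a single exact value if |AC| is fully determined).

|AB| ∈ [5, 29]
|BC| ∈ {39}
|AC| ∈ [10, 68]

|AC| ∈ [10, 68]  (≈ [10.0000, 68.0000])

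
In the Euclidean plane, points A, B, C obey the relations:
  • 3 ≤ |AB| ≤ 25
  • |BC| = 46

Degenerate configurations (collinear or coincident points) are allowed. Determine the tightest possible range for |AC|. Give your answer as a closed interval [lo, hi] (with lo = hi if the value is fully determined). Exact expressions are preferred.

|AC| ∈ [21, 71]  (≈ [21.0000, 71.0000])

|AB| ∈ [3, 25]
|BC| ∈ {46}
|AC| ∈ [21, 71]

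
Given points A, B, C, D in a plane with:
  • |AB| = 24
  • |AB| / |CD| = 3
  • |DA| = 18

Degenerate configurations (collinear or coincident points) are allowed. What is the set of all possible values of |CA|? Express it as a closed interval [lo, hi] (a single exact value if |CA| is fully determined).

|CA| ∈ [10, 26]  (≈ [10.0000, 26.0000])

|AB| ∈ {24}
|AD| ∈ {18}
|CD| ∈ {8}
|BD| ∈ [6, 42]
|AC| ∈ [10, 26]
|BC| ∈ [0, 50]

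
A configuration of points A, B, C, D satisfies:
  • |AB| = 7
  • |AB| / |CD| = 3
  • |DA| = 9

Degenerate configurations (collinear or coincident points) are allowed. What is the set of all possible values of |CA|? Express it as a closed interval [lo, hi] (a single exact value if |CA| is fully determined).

|CA| ∈ [20/3, 34/3]  (≈ [6.6667, 11.3333])

|AB| ∈ {7}
|AD| ∈ {9}
|CD| ∈ {7/3}
|BD| ∈ [2, 16]
|AC| ∈ [20/3, 34/3]
|BC| ∈ [0, 55/3]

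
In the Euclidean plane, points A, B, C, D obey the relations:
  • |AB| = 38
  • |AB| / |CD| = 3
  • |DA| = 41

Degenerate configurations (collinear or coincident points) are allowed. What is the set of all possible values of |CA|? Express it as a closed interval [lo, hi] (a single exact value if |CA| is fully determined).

|AB| ∈ {38}
|AD| ∈ {41}
|CD| ∈ {38/3}
|BD| ∈ [3, 79]
|AC| ∈ [85/3, 161/3]
|BC| ∈ [0, 275/3]

|CA| ∈ [85/3, 161/3]  (≈ [28.3333, 53.6667])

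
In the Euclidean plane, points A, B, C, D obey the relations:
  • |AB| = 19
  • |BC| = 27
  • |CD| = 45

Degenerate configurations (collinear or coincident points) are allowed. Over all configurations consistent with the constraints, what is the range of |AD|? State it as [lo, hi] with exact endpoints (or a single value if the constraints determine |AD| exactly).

|AD| ∈ [0, 91]  (≈ [0.0000, 91.0000])

|AB| ∈ {19}
|BC| ∈ {27}
|CD| ∈ {45}
|AC| ∈ [8, 46]
|BD| ∈ [18, 72]
|AD| ∈ [0, 91]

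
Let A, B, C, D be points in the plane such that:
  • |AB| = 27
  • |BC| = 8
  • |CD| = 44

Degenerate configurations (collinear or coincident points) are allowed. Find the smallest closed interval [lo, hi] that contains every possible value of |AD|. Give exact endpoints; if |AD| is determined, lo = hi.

|AB| ∈ {27}
|BC| ∈ {8}
|CD| ∈ {44}
|AC| ∈ [19, 35]
|BD| ∈ [36, 52]
|AD| ∈ [9, 79]

|AD| ∈ [9, 79]  (≈ [9.0000, 79.0000])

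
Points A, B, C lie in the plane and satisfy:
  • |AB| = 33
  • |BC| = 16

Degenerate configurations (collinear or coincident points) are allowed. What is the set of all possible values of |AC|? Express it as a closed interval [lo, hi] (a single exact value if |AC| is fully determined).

|AB| ∈ {33}
|BC| ∈ {16}
|AC| ∈ [17, 49]

|AC| ∈ [17, 49]  (≈ [17.0000, 49.0000])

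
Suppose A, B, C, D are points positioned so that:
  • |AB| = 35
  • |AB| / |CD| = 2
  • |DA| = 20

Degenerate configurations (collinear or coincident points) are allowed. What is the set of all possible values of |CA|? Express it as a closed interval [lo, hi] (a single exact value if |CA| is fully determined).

|CA| ∈ [5/2, 75/2]  (≈ [2.5000, 37.5000])

|AB| ∈ {35}
|AD| ∈ {20}
|CD| ∈ {35/2}
|BD| ∈ [15, 55]
|AC| ∈ [5/2, 75/2]
|BC| ∈ [0, 145/2]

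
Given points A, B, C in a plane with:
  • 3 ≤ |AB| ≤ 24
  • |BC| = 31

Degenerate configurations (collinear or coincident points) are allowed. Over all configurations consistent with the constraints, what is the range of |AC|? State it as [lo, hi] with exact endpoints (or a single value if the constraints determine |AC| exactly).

|AC| ∈ [7, 55]  (≈ [7.0000, 55.0000])

|AB| ∈ [3, 24]
|BC| ∈ {31}
|AC| ∈ [7, 55]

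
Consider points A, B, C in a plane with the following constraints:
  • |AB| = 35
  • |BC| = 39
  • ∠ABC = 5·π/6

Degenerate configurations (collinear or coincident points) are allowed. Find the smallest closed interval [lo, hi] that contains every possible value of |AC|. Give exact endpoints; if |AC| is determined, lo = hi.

|AC| = √(1365·√(3) + 2746)  (≈ 71.4860)

|AB| ∈ {35}
|BC| ∈ {39}
|AC| ∈ {√(1365·√(3) + 2746)}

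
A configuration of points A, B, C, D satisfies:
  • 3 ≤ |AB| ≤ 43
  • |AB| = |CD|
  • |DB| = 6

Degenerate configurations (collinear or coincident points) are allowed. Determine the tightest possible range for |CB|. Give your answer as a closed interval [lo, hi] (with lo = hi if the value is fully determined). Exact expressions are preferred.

|AB| ∈ [3, 43]
|BD| ∈ {6}
|CD| ∈ [3, 43]
|AD| ∈ [0, 49]
|BC| ∈ [0, 49]
|AC| ∈ [0, 92]

|CB| ∈ [0, 49]  (≈ [0.0000, 49.0000])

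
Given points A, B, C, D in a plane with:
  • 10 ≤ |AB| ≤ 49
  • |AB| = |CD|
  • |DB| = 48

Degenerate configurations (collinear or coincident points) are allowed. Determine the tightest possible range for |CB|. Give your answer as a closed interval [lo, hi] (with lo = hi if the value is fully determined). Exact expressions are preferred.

|AB| ∈ [10, 49]
|BD| ∈ {48}
|CD| ∈ [10, 49]
|AD| ∈ [0, 97]
|BC| ∈ [0, 97]
|AC| ∈ [0, 146]

|CB| ∈ [0, 97]  (≈ [0.0000, 97.0000])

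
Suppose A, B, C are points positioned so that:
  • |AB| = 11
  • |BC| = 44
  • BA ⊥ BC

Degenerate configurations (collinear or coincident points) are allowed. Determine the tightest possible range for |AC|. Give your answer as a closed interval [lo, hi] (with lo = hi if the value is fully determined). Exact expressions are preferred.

|AB| ∈ {11}
|BC| ∈ {44}
|AC| ∈ {11·√(17)}

|AC| = 11·√(17)  (≈ 45.3542)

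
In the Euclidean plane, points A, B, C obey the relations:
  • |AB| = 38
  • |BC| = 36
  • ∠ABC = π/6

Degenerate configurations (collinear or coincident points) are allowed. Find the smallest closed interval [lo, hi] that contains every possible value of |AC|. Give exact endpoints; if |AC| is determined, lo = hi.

|AB| ∈ {38}
|BC| ∈ {36}
|AC| ∈ {2·√(685 - 342·√(3))}

|AC| = 2·√(685 - 342·√(3))  (≈ 19.2498)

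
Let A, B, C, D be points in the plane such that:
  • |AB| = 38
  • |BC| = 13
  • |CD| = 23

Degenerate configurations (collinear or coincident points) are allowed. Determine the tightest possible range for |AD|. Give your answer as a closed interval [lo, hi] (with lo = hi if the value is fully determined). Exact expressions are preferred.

|AB| ∈ {38}
|BC| ∈ {13}
|CD| ∈ {23}
|AC| ∈ [25, 51]
|BD| ∈ [10, 36]
|AD| ∈ [2, 74]

|AD| ∈ [2, 74]  (≈ [2.0000, 74.0000])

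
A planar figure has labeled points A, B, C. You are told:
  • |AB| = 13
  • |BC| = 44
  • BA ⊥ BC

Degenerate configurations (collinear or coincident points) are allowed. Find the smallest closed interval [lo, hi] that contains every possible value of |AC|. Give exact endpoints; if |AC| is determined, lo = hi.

|AB| ∈ {13}
|BC| ∈ {44}
|AC| ∈ {√(2105)}

|AC| = √(2105)  (≈ 45.8803)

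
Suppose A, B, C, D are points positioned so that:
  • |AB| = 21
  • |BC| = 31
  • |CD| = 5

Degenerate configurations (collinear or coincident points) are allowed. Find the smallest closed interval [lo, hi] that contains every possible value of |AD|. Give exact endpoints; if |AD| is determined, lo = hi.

|AD| ∈ [5, 57]  (≈ [5.0000, 57.0000])

|AB| ∈ {21}
|BC| ∈ {31}
|CD| ∈ {5}
|AC| ∈ [10, 52]
|BD| ∈ [26, 36]
|AD| ∈ [5, 57]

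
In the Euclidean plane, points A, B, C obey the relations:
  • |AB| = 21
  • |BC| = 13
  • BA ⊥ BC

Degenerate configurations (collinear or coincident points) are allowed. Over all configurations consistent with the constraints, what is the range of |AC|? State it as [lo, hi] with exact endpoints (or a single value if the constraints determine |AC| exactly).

|AC| = √(610)  (≈ 24.6982)

|AB| ∈ {21}
|BC| ∈ {13}
|AC| ∈ {√(610)}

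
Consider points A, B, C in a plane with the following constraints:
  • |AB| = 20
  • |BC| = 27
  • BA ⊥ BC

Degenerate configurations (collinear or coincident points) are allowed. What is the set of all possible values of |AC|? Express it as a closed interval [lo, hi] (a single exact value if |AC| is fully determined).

|AB| ∈ {20}
|BC| ∈ {27}
|AC| ∈ {√(1129)}

|AC| = √(1129)  (≈ 33.6006)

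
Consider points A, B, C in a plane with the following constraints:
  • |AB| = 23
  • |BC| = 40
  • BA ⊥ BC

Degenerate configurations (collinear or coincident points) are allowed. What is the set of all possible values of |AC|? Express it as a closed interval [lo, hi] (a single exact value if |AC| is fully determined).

|AB| ∈ {23}
|BC| ∈ {40}
|AC| ∈ {√(2129)}

|AC| = √(2129)  (≈ 46.1411)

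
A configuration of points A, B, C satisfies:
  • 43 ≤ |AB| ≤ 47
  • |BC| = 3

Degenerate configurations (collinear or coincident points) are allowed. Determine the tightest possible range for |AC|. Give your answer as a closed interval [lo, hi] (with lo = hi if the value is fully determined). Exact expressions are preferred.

|AB| ∈ [43, 47]
|BC| ∈ {3}
|AC| ∈ [40, 50]

|AC| ∈ [40, 50]  (≈ [40.0000, 50.0000])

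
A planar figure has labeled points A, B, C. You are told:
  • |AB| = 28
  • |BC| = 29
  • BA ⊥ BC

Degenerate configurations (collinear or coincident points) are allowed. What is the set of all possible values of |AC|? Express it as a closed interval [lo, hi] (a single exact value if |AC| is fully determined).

|AC| = 5·√(65)  (≈ 40.3113)

|AB| ∈ {28}
|BC| ∈ {29}
|AC| ∈ {5·√(65)}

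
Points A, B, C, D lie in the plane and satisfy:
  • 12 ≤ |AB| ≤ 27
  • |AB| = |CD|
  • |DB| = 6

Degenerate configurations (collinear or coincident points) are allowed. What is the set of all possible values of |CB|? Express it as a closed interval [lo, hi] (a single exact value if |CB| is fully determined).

|CB| ∈ [6, 33]  (≈ [6.0000, 33.0000])

|AB| ∈ [12, 27]
|BD| ∈ {6}
|CD| ∈ [12, 27]
|AD| ∈ [6, 33]
|BC| ∈ [6, 33]
|AC| ∈ [0, 60]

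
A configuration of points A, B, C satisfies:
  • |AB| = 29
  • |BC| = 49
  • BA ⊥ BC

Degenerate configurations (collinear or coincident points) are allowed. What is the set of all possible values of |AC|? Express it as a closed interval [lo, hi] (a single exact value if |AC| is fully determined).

|AC| = √(3242)  (≈ 56.9386)

|AB| ∈ {29}
|BC| ∈ {49}
|AC| ∈ {√(3242)}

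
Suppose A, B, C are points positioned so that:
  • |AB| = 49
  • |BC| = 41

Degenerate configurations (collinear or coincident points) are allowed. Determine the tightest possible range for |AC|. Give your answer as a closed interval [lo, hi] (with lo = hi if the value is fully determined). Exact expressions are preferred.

|AB| ∈ {49}
|BC| ∈ {41}
|AC| ∈ [8, 90]

|AC| ∈ [8, 90]  (≈ [8.0000, 90.0000])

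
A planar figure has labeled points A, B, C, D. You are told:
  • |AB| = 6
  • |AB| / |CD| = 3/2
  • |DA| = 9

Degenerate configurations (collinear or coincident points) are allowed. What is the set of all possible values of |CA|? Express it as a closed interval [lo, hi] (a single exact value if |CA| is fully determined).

|CA| ∈ [5, 13]  (≈ [5.0000, 13.0000])

|AB| ∈ {6}
|AD| ∈ {9}
|CD| ∈ {4}
|BD| ∈ [3, 15]
|AC| ∈ [5, 13]
|BC| ∈ [0, 19]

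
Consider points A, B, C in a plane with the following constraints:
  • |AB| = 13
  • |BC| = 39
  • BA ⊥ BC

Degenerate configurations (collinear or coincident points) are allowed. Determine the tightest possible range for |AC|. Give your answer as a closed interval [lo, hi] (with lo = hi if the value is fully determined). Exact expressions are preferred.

|AB| ∈ {13}
|BC| ∈ {39}
|AC| ∈ {13·√(10)}

|AC| = 13·√(10)  (≈ 41.1096)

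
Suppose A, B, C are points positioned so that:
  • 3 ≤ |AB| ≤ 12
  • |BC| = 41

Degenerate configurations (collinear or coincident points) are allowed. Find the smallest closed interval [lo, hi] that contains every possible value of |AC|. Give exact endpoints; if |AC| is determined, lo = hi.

|AC| ∈ [29, 53]  (≈ [29.0000, 53.0000])

|AB| ∈ [3, 12]
|BC| ∈ {41}
|AC| ∈ [29, 53]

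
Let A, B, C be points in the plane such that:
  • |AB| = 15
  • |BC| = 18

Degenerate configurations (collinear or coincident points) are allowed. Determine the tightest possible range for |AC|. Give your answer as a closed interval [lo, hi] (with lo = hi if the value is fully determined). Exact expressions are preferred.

|AB| ∈ {15}
|BC| ∈ {18}
|AC| ∈ [3, 33]

|AC| ∈ [3, 33]  (≈ [3.0000, 33.0000])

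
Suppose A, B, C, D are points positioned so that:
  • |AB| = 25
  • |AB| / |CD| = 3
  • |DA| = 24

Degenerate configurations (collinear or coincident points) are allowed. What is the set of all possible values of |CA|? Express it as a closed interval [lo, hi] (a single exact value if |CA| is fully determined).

|CA| ∈ [47/3, 97/3]  (≈ [15.6667, 32.3333])

|AB| ∈ {25}
|AD| ∈ {24}
|CD| ∈ {25/3}
|BD| ∈ [1, 49]
|AC| ∈ [47/3, 97/3]
|BC| ∈ [0, 172/3]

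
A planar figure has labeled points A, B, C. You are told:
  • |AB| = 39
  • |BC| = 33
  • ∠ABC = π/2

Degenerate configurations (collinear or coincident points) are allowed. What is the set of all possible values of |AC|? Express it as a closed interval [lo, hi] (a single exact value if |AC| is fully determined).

|AC| = 3·√(290)  (≈ 51.0882)

|AB| ∈ {39}
|BC| ∈ {33}
|AC| ∈ {3·√(290)}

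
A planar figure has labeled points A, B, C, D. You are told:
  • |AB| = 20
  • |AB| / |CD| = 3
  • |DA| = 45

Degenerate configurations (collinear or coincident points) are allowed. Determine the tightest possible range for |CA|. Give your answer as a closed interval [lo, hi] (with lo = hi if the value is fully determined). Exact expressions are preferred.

|CA| ∈ [115/3, 155/3]  (≈ [38.3333, 51.6667])

|AB| ∈ {20}
|AD| ∈ {45}
|CD| ∈ {20/3}
|BD| ∈ [25, 65]
|AC| ∈ [115/3, 155/3]
|BC| ∈ [55/3, 215/3]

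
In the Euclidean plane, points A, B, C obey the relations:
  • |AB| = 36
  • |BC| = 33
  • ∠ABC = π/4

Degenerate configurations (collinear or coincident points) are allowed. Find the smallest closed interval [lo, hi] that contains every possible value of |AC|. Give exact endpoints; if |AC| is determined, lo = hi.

|AC| = 3·√(265 - 132·√(2))  (≈ 26.5502)

|AB| ∈ {36}
|BC| ∈ {33}
|AC| ∈ {3·√(265 - 132·√(2))}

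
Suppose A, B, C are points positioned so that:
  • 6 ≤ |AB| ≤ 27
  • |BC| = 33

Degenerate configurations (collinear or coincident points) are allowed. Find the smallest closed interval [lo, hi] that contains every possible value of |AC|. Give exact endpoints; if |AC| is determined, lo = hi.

|AC| ∈ [6, 60]  (≈ [6.0000, 60.0000])

|AB| ∈ [6, 27]
|BC| ∈ {33}
|AC| ∈ [6, 60]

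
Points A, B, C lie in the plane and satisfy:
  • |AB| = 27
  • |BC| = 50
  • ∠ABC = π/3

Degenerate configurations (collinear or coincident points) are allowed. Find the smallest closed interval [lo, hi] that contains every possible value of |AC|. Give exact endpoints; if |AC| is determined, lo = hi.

|AC| = √(1879)  (≈ 43.3474)

|AB| ∈ {27}
|BC| ∈ {50}
|AC| ∈ {√(1879)}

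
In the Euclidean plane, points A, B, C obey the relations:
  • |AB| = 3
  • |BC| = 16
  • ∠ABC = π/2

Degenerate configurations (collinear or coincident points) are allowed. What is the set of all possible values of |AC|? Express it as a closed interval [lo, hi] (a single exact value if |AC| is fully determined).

|AB| ∈ {3}
|BC| ∈ {16}
|AC| ∈ {√(265)}

|AC| = √(265)  (≈ 16.2788)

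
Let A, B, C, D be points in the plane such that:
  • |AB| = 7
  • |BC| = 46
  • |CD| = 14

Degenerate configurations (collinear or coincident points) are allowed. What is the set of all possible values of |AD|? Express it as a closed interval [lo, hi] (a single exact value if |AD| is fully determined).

|AB| ∈ {7}
|BC| ∈ {46}
|CD| ∈ {14}
|AC| ∈ [39, 53]
|BD| ∈ [32, 60]
|AD| ∈ [25, 67]

|AD| ∈ [25, 67]  (≈ [25.0000, 67.0000])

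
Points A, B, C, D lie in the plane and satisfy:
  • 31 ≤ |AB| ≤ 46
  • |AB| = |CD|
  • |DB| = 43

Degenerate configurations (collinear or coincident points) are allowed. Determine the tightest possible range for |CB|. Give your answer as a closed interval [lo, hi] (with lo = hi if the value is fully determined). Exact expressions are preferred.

|CB| ∈ [0, 89]  (≈ [0.0000, 89.0000])

|AB| ∈ [31, 46]
|BD| ∈ {43}
|CD| ∈ [31, 46]
|AD| ∈ [0, 89]
|BC| ∈ [0, 89]
|AC| ∈ [0, 135]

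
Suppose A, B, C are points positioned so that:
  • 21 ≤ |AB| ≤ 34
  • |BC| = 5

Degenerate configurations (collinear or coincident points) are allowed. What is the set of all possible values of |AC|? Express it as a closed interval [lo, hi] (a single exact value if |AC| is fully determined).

|AC| ∈ [16, 39]  (≈ [16.0000, 39.0000])

|AB| ∈ [21, 34]
|BC| ∈ {5}
|AC| ∈ [16, 39]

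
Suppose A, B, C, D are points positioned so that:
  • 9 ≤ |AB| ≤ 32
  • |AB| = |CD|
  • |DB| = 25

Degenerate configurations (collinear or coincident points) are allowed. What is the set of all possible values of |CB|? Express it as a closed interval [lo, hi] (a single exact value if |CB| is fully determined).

|CB| ∈ [0, 57]  (≈ [0.0000, 57.0000])

|AB| ∈ [9, 32]
|BD| ∈ {25}
|CD| ∈ [9, 32]
|AD| ∈ [0, 57]
|BC| ∈ [0, 57]
|AC| ∈ [0, 89]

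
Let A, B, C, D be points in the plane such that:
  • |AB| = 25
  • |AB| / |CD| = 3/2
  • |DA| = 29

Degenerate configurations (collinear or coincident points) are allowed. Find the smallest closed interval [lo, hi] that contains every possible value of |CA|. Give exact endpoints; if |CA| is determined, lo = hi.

|AB| ∈ {25}
|AD| ∈ {29}
|CD| ∈ {50/3}
|BD| ∈ [4, 54]
|AC| ∈ [37/3, 137/3]
|BC| ∈ [0, 212/3]

|CA| ∈ [37/3, 137/3]  (≈ [12.3333, 45.6667])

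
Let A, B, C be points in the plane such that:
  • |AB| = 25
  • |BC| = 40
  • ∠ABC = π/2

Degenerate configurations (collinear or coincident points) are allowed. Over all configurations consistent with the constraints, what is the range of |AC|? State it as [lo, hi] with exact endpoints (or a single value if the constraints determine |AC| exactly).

|AC| = 5·√(89)  (≈ 47.1699)

|AB| ∈ {25}
|BC| ∈ {40}
|AC| ∈ {5·√(89)}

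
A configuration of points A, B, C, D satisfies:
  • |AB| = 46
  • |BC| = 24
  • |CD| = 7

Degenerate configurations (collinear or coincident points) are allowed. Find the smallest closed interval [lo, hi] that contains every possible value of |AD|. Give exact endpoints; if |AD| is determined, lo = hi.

|AD| ∈ [15, 77]  (≈ [15.0000, 77.0000])

|AB| ∈ {46}
|BC| ∈ {24}
|CD| ∈ {7}
|AC| ∈ [22, 70]
|BD| ∈ [17, 31]
|AD| ∈ [15, 77]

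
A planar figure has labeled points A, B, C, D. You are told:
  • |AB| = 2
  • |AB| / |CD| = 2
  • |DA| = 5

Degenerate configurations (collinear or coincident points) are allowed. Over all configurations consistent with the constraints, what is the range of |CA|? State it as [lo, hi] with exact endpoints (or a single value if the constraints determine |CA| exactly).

|CA| ∈ [4, 6]  (≈ [4.0000, 6.0000])

|AB| ∈ {2}
|AD| ∈ {5}
|CD| ∈ {1}
|BD| ∈ [3, 7]
|AC| ∈ [4, 6]
|BC| ∈ [2, 8]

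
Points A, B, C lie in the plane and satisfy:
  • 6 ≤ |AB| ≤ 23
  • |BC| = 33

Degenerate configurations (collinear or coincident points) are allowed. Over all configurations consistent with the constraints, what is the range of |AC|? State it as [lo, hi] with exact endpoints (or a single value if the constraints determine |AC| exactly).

|AC| ∈ [10, 56]  (≈ [10.0000, 56.0000])

|AB| ∈ [6, 23]
|BC| ∈ {33}
|AC| ∈ [10, 56]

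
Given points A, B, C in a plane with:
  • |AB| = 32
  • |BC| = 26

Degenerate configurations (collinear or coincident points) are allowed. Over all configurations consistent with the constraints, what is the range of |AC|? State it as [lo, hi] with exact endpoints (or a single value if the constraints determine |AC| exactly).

|AC| ∈ [6, 58]  (≈ [6.0000, 58.0000])

|AB| ∈ {32}
|BC| ∈ {26}
|AC| ∈ [6, 58]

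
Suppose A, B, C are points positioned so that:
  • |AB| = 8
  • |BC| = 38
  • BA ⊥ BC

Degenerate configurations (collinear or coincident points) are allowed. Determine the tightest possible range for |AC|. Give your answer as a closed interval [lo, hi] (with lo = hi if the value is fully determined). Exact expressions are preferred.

|AC| = 2·√(377)  (≈ 38.8330)

|AB| ∈ {8}
|BC| ∈ {38}
|AC| ∈ {2·√(377)}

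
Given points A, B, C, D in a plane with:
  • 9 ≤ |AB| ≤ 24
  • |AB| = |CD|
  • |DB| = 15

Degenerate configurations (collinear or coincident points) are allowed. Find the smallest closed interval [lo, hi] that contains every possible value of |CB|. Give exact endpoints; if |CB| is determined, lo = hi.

|AB| ∈ [9, 24]
|BD| ∈ {15}
|CD| ∈ [9, 24]
|AD| ∈ [0, 39]
|BC| ∈ [0, 39]
|AC| ∈ [0, 63]

|CB| ∈ [0, 39]  (≈ [0.0000, 39.0000])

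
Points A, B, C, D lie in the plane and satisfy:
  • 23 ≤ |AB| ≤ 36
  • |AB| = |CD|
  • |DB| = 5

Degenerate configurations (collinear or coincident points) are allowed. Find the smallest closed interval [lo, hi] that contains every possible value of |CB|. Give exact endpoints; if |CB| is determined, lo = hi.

|CB| ∈ [18, 41]  (≈ [18.0000, 41.0000])

|AB| ∈ [23, 36]
|BD| ∈ {5}
|CD| ∈ [23, 36]
|AD| ∈ [18, 41]
|BC| ∈ [18, 41]
|AC| ∈ [0, 77]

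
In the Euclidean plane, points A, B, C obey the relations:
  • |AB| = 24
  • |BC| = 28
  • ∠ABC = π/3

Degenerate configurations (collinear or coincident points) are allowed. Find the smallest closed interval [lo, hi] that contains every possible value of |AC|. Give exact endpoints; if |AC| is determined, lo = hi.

|AC| = 4·√(43)  (≈ 26.2298)

|AB| ∈ {24}
|BC| ∈ {28}
|AC| ∈ {4·√(43)}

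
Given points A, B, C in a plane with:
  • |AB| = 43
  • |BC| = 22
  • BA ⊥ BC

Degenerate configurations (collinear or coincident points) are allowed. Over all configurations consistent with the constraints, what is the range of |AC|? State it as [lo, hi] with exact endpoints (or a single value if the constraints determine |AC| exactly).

|AB| ∈ {43}
|BC| ∈ {22}
|AC| ∈ {√(2333)}

|AC| = √(2333)  (≈ 48.3011)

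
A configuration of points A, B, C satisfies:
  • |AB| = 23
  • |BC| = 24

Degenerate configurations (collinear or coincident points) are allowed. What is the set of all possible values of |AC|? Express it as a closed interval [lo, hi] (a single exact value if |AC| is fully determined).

|AB| ∈ {23}
|BC| ∈ {24}
|AC| ∈ [1, 47]

|AC| ∈ [1, 47]  (≈ [1.0000, 47.0000])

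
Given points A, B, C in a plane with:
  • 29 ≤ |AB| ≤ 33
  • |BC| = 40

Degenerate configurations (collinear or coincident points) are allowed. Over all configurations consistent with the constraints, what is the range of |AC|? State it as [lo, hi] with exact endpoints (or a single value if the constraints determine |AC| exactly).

|AC| ∈ [7, 73]  (≈ [7.0000, 73.0000])

|AB| ∈ [29, 33]
|BC| ∈ {40}
|AC| ∈ [7, 73]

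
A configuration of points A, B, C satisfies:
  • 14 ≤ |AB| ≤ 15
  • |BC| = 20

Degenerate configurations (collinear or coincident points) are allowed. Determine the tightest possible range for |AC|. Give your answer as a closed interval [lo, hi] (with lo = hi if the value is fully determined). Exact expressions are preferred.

|AC| ∈ [5, 35]  (≈ [5.0000, 35.0000])

|AB| ∈ [14, 15]
|BC| ∈ {20}
|AC| ∈ [5, 35]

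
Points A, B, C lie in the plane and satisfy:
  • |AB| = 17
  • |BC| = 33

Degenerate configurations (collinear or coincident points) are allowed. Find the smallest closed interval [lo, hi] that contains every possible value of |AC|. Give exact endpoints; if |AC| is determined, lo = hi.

|AB| ∈ {17}
|BC| ∈ {33}
|AC| ∈ [16, 50]

|AC| ∈ [16, 50]  (≈ [16.0000, 50.0000])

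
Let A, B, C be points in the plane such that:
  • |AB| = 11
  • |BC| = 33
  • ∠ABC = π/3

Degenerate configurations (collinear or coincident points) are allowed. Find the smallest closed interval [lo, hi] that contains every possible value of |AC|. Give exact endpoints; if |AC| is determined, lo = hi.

|AB| ∈ {11}
|BC| ∈ {33}
|AC| ∈ {11·√(7)}

|AC| = 11·√(7)  (≈ 29.1033)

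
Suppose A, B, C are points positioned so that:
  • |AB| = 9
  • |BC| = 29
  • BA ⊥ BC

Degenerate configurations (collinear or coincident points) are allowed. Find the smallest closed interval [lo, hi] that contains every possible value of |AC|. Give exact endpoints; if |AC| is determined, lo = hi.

|AC| = √(922)  (≈ 30.3645)

|AB| ∈ {9}
|BC| ∈ {29}
|AC| ∈ {√(922)}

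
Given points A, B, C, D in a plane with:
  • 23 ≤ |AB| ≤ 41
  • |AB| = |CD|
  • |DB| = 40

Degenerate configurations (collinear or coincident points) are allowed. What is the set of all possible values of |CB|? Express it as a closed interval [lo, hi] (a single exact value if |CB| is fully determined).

|AB| ∈ [23, 41]
|BD| ∈ {40}
|CD| ∈ [23, 41]
|AD| ∈ [0, 81]
|BC| ∈ [0, 81]
|AC| ∈ [0, 122]

|CB| ∈ [0, 81]  (≈ [0.0000, 81.0000])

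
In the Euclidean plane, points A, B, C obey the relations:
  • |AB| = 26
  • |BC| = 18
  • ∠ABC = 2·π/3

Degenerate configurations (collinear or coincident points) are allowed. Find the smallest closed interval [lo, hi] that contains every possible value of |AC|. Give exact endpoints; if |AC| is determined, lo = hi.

|AB| ∈ {26}
|BC| ∈ {18}
|AC| ∈ {2·√(367)}

|AC| = 2·√(367)  (≈ 38.3145)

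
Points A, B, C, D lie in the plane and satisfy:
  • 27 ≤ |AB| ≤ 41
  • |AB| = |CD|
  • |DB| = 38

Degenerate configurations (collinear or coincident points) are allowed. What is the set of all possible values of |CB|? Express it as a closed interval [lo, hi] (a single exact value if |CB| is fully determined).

|CB| ∈ [0, 79]  (≈ [0.0000, 79.0000])

|AB| ∈ [27, 41]
|BD| ∈ {38}
|CD| ∈ [27, 41]
|AD| ∈ [0, 79]
|BC| ∈ [0, 79]
|AC| ∈ [0, 120]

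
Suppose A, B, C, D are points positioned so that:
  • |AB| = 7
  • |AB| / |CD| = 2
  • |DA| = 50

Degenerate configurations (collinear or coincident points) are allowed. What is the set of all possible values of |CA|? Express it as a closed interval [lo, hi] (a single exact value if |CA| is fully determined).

|AB| ∈ {7}
|AD| ∈ {50}
|CD| ∈ {7/2}
|BD| ∈ [43, 57]
|AC| ∈ [93/2, 107/2]
|BC| ∈ [79/2, 121/2]

|CA| ∈ [93/2, 107/2]  (≈ [46.5000, 53.5000])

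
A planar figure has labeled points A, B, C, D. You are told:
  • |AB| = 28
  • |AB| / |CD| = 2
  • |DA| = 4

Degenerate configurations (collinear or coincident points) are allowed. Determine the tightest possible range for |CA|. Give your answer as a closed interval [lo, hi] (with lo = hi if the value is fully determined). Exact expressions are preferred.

|CA| ∈ [10, 18]  (≈ [10.0000, 18.0000])

|AB| ∈ {28}
|AD| ∈ {4}
|CD| ∈ {14}
|BD| ∈ [24, 32]
|AC| ∈ [10, 18]
|BC| ∈ [10, 46]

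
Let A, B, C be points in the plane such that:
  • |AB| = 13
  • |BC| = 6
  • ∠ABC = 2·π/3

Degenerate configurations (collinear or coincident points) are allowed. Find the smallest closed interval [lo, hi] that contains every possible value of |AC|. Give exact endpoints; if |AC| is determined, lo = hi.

|AC| = √(283)  (≈ 16.8226)

|AB| ∈ {13}
|BC| ∈ {6}
|AC| ∈ {√(283)}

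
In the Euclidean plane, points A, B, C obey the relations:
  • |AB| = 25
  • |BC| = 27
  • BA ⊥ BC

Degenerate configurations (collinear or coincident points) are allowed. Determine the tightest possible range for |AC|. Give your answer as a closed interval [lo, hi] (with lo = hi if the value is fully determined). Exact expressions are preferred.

|AC| = √(1354)  (≈ 36.7967)

|AB| ∈ {25}
|BC| ∈ {27}
|AC| ∈ {√(1354)}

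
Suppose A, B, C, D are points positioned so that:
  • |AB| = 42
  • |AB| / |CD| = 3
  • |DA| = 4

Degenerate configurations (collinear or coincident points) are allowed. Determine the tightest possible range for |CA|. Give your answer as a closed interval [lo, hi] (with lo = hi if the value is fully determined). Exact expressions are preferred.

|CA| ∈ [10, 18]  (≈ [10.0000, 18.0000])

|AB| ∈ {42}
|AD| ∈ {4}
|CD| ∈ {14}
|BD| ∈ [38, 46]
|AC| ∈ [10, 18]
|BC| ∈ [24, 60]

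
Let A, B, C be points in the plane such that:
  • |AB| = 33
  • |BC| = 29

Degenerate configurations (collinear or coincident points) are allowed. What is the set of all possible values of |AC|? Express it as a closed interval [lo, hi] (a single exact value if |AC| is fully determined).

|AC| ∈ [4, 62]  (≈ [4.0000, 62.0000])

|AB| ∈ {33}
|BC| ∈ {29}
|AC| ∈ [4, 62]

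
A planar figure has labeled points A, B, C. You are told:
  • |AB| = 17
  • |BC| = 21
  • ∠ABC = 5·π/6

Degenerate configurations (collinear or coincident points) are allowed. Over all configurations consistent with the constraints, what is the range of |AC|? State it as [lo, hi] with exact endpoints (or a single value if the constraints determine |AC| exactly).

|AC| = √(357·√(3) + 730)  (≈ 36.7198)

|AB| ∈ {17}
|BC| ∈ {21}
|AC| ∈ {√(357·√(3) + 730)}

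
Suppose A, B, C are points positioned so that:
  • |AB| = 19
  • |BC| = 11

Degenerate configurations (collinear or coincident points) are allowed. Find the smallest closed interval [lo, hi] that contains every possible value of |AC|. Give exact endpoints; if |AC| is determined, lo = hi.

|AB| ∈ {19}
|BC| ∈ {11}
|AC| ∈ [8, 30]

|AC| ∈ [8, 30]  (≈ [8.0000, 30.0000])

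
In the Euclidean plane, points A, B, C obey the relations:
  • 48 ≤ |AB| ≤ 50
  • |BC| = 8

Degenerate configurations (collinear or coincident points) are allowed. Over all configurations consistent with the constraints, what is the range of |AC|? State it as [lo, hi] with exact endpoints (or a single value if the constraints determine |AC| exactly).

|AB| ∈ [48, 50]
|BC| ∈ {8}
|AC| ∈ [40, 58]

|AC| ∈ [40, 58]  (≈ [40.0000, 58.0000])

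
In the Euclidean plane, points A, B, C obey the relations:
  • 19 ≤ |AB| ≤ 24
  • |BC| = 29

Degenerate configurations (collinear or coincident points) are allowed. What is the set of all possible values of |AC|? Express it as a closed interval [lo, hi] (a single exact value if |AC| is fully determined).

|AC| ∈ [5, 53]  (≈ [5.0000, 53.0000])

|AB| ∈ [19, 24]
|BC| ∈ {29}
|AC| ∈ [5, 53]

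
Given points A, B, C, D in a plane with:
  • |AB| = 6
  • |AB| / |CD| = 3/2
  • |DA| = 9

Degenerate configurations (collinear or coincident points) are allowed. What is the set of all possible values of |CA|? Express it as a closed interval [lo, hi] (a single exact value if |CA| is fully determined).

|AB| ∈ {6}
|AD| ∈ {9}
|CD| ∈ {4}
|BD| ∈ [3, 15]
|AC| ∈ [5, 13]
|BC| ∈ [0, 19]

|CA| ∈ [5, 13]  (≈ [5.0000, 13.0000])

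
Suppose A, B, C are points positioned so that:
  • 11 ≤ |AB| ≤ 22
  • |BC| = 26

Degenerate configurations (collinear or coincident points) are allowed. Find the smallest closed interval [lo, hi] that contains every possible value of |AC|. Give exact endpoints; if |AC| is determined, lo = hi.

|AC| ∈ [4, 48]  (≈ [4.0000, 48.0000])

|AB| ∈ [11, 22]
|BC| ∈ {26}
|AC| ∈ [4, 48]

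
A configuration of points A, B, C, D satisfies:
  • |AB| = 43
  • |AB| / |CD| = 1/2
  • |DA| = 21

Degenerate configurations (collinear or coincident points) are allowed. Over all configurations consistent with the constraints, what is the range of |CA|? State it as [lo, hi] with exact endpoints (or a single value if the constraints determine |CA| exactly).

|CA| ∈ [65, 107]  (≈ [65.0000, 107.0000])

|AB| ∈ {43}
|AD| ∈ {21}
|CD| ∈ {86}
|BD| ∈ [22, 64]
|AC| ∈ [65, 107]
|BC| ∈ [22, 150]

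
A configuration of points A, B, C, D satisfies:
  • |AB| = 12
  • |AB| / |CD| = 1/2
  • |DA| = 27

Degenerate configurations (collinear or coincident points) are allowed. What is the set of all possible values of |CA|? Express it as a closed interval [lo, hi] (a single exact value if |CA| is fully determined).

|AB| ∈ {12}
|AD| ∈ {27}
|CD| ∈ {24}
|BD| ∈ [15, 39]
|AC| ∈ [3, 51]
|BC| ∈ [0, 63]

|CA| ∈ [3, 51]  (≈ [3.0000, 51.0000])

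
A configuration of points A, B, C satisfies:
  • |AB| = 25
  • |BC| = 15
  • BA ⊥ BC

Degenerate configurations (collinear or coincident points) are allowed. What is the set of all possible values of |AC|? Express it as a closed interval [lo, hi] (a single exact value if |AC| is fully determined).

|AB| ∈ {25}
|BC| ∈ {15}
|AC| ∈ {5·√(34)}

|AC| = 5·√(34)  (≈ 29.1548)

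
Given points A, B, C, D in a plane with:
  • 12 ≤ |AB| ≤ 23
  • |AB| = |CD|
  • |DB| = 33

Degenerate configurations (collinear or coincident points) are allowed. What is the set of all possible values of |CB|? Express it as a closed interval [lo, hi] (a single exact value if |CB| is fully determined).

|CB| ∈ [10, 56]  (≈ [10.0000, 56.0000])

|AB| ∈ [12, 23]
|BD| ∈ {33}
|CD| ∈ [12, 23]
|AD| ∈ [10, 56]
|BC| ∈ [10, 56]
|AC| ∈ [0, 79]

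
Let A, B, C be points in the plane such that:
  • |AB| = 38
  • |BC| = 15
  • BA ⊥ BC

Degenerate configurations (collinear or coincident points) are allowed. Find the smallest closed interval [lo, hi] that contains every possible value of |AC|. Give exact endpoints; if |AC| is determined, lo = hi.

|AB| ∈ {38}
|BC| ∈ {15}
|AC| ∈ {√(1669)}

|AC| = √(1669)  (≈ 40.8534)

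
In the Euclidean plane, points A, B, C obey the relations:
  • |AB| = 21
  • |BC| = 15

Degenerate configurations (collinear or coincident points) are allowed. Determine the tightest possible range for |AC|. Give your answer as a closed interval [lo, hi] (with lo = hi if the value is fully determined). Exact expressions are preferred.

|AC| ∈ [6, 36]  (≈ [6.0000, 36.0000])

|AB| ∈ {21}
|BC| ∈ {15}
|AC| ∈ [6, 36]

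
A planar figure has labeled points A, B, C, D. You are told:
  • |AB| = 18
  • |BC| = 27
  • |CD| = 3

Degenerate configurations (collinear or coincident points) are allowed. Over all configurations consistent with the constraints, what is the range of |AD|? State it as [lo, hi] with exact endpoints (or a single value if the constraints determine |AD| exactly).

|AB| ∈ {18}
|BC| ∈ {27}
|CD| ∈ {3}
|AC| ∈ [9, 45]
|BD| ∈ [24, 30]
|AD| ∈ [6, 48]

|AD| ∈ [6, 48]  (≈ [6.0000, 48.0000])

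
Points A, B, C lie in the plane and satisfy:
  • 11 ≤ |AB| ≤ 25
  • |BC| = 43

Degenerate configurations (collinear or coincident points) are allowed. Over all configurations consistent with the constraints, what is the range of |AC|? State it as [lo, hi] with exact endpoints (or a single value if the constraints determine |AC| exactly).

|AC| ∈ [18, 68]  (≈ [18.0000, 68.0000])

|AB| ∈ [11, 25]
|BC| ∈ {43}
|AC| ∈ [18, 68]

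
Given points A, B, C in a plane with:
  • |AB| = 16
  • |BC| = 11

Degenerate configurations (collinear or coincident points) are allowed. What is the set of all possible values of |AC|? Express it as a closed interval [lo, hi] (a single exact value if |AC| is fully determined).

|AC| ∈ [5, 27]  (≈ [5.0000, 27.0000])

|AB| ∈ {16}
|BC| ∈ {11}
|AC| ∈ [5, 27]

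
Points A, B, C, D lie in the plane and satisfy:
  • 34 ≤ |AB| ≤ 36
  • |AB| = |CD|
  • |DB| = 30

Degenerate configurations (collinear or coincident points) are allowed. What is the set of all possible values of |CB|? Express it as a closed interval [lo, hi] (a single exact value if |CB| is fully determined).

|AB| ∈ [34, 36]
|BD| ∈ {30}
|CD| ∈ [34, 36]
|AD| ∈ [4, 66]
|BC| ∈ [4, 66]
|AC| ∈ [0, 102]

|CB| ∈ [4, 66]  (≈ [4.0000, 66.0000])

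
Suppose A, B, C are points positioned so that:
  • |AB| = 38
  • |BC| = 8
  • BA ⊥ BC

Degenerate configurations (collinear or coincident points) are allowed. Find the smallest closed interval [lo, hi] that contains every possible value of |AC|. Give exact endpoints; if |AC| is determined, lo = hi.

|AB| ∈ {38}
|BC| ∈ {8}
|AC| ∈ {2·√(377)}

|AC| = 2·√(377)  (≈ 38.8330)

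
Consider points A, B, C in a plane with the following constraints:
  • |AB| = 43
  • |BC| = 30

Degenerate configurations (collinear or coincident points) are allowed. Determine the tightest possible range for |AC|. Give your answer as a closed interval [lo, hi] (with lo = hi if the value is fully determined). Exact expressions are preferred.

|AC| ∈ [13, 73]  (≈ [13.0000, 73.0000])

|AB| ∈ {43}
|BC| ∈ {30}
|AC| ∈ [13, 73]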